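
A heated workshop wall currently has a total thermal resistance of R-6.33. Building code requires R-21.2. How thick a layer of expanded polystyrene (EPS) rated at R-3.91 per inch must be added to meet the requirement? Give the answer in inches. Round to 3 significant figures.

ΔR = 21.2 − 6.33 = 14.87 ft²·°F·h/BTU
L = ΔR / (R/in) = 14.87/3.91 = 3.803 in

3.80 in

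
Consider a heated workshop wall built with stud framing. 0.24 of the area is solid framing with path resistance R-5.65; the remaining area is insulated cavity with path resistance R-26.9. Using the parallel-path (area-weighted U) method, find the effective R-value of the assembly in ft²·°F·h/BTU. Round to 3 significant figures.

U_eff = 0.76/26.9 + 0.24/5.65 = 0.02825 + 0.04248 = 0.07073
R_eff = 1/U_eff = 14.14 ft²·°F·h/BTU

14.1 ft²·°F·h/BTU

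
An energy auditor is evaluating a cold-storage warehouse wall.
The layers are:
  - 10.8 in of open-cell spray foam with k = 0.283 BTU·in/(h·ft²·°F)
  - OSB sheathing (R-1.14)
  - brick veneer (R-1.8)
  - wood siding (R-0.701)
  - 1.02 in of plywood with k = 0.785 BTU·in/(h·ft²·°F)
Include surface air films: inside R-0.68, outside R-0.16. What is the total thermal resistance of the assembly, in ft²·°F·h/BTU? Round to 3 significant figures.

10.8/0.283 = 38.16
1.02/0.785 = 1.299
R_total = 0.68 + 38.16 + 1.14 + 1.8 + 0.701 + 1.299 + 0.16 = 43.94 ft²·°F·h/BTU

43.9 ft²·°F·h/BTU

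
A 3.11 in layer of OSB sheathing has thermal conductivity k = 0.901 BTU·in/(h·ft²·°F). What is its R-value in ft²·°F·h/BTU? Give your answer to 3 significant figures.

R = L/k = 3.11/0.901 = 3.452 ft²·°F·h/BTU

3.45 ft²·°F·h/BTU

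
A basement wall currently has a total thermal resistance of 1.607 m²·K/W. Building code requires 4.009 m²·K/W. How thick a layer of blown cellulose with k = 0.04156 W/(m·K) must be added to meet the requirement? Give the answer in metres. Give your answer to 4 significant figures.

ΔR = 4.009 − 1.607 = 2.402 m²·K/W
L = ΔR × k = 2.402 × 0.04156 = 0.099827 m

0.09983 m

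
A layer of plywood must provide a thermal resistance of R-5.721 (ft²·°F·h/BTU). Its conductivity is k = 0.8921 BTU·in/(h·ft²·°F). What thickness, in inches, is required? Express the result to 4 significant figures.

L = R × k = 5.721 × 0.8921 = 5.1037 in

5.104 in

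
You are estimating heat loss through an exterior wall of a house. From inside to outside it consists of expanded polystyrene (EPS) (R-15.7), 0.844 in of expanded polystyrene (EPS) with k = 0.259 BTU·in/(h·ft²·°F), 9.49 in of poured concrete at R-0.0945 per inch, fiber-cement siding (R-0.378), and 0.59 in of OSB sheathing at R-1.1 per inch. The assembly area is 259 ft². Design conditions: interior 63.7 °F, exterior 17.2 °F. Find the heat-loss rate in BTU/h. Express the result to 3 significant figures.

0.844/0.259 = 3.259
9.49 × 0.0945 = 0.8968
0.59 × 1.1 = 0.649
R_total = 15.7 + 3.259 + 0.8968 + 0.378 + 0.649 = 20.88 ft²·°F·h/BTU
Q = A·ΔT/R = 259 × (63.7 − 17.2) / 20.88 = 576.7 BTU/h

577 BTU/h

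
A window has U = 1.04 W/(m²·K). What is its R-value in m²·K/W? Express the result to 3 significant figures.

R = 1/U = 1/1.04 = 0.9615

0.962 m²·K/W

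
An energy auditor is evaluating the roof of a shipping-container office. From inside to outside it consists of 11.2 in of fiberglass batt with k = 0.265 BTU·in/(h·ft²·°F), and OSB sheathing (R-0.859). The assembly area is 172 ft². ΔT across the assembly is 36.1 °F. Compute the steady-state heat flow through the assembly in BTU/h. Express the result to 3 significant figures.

144 BTU/h

11.2/0.265 = 42.26
R_total = 42.26 + 0.859 = 43.12 ft²·°F·h/BTU
Q = A·ΔT/R = 172 × 36.1 / 43.12 = 144 BTU/h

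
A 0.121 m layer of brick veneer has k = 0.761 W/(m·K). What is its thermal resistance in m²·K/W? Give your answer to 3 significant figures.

R = L/k = 0.121/0.761 = 0.159 m²·K/W

0.159 m²·K/W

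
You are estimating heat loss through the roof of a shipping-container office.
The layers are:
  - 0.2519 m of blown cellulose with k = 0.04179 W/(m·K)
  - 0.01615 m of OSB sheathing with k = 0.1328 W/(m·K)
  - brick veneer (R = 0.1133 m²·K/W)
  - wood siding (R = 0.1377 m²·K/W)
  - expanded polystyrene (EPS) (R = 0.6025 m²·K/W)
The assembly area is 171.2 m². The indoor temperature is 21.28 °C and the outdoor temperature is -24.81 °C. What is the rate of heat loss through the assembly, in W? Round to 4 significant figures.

0.2519/0.04179 = 6.0278
0.01615/0.1328 = 0.12161
R_total = 6.0278 + 0.12161 + 0.1133 + 0.1377 + 0.6025 = 7.0029 m²·K/W
Q = A·ΔT/R = 171.2 × (21.28 − (-24.81)) / 7.0029 = 1126.8 W

1127 W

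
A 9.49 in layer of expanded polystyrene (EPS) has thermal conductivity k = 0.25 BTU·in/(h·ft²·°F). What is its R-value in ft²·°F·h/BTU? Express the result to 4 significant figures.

R = L/k = 9.49/0.25 = 37.96 ft²·°F·h/BTU

37.96 ft²·°F·h/BTU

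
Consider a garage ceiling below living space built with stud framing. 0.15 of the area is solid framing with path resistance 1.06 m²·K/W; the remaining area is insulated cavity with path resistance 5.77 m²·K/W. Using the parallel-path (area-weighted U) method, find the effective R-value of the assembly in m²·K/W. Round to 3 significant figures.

3.46 m²·K/W

U_eff = 0.85/5.77 + 0.15/1.06 = 0.1473 + 0.1415 = 0.2888
R_eff = 1/U_eff = 3.462 m²·K/W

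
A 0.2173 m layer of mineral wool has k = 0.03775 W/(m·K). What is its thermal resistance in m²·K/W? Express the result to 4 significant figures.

R = L/k = 0.2173/0.03775 = 5.7563 m²·K/W

5.756 m²·K/W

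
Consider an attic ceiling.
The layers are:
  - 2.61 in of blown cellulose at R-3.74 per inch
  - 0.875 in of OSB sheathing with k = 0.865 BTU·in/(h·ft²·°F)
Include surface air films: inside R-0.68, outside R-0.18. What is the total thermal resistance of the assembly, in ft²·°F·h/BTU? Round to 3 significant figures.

2.61 × 3.74 = 9.761
0.875/0.865 = 1.012
R_total = 0.68 + 9.761 + 1.012 + 0.18 = 11.63 ft²·°F·h/BTU

11.6 ft²·°F·h/BTU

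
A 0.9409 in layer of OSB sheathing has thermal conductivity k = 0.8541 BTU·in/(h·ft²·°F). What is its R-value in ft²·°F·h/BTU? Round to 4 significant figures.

1.102 ft²·°F·h/BTU

R = L/k = 0.9409/0.8541 = 1.1016 ft²·°F·h/BTU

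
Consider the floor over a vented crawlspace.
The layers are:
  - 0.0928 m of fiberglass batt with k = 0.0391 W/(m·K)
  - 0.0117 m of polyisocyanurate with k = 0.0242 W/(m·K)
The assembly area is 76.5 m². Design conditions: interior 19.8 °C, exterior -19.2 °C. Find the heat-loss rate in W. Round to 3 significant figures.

0.0928/0.0391 = 2.373
0.0117/0.0242 = 0.4835
R_total = 2.373 + 0.4835 = 2.857 m²·K/W
Q = A·ΔT/R = 76.5 × (19.8 − (-19.2)) / 2.857 = 1044 W

1040 W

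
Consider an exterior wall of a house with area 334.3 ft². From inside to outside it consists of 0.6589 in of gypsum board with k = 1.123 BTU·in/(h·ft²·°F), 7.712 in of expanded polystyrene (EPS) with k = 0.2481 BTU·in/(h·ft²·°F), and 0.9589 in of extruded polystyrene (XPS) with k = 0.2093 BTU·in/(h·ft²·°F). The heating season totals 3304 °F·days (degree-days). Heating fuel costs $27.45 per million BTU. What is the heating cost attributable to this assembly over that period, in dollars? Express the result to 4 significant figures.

20.07 dollars

0.6589/1.123 = 0.58673
7.712/0.2481 = 31.084
0.9589/0.2093 = 4.5815
R_total = 0.58673 + 31.084 + 4.5815 = 36.252 ft²·°F·h/BTU
E = A × HDD × 24 / R = 334.3 × 3304 × 24 / 36.252 = 731220 BTU
Cost = 731220/10⁶ × 27.45 = $20.072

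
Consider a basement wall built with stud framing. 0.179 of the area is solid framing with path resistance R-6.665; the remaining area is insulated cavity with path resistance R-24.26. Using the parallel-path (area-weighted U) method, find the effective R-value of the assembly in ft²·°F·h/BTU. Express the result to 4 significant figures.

U_eff = 0.821/24.26 + 0.179/6.665 = 0.033842 + 0.026857 = 0.060698
R_eff = 1/U_eff = 16.475 ft²·°F·h/BTU

16.47 ft²·°F·h/BTU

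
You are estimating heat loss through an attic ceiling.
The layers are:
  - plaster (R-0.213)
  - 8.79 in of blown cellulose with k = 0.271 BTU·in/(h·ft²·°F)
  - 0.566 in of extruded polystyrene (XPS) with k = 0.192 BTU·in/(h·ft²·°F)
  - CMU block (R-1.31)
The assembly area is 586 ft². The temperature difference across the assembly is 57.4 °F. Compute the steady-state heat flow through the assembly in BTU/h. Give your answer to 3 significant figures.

8.79/0.271 = 32.44
0.566/0.192 = 2.948
R_total = 0.213 + 32.44 + 2.948 + 1.31 = 36.91 ft²·°F·h/BTU
Q = A·ΔT/R = 586 × 57.4 / 36.91 = 911.4 BTU/h

911 BTU/h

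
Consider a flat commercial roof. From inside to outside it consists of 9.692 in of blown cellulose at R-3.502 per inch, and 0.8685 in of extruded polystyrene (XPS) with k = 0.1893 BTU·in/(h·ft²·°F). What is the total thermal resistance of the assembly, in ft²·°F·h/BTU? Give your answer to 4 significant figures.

9.692 × 3.502 = 33.941
0.8685/0.1893 = 4.588
R_total = 33.941 + 4.588 = 38.529 ft²·°F·h/BTU

38.53 ft²·°F·h/BTU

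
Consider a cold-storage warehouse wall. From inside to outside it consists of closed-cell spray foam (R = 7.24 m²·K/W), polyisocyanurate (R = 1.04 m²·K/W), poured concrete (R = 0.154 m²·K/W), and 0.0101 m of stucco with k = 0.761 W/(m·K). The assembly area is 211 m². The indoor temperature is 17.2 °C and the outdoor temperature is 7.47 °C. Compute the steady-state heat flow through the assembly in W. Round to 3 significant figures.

0.0101/0.761 = 0.01327
R_total = 7.24 + 1.04 + 0.154 + 0.01327 = 8.447 m²·K/W
Q = A·ΔT/R = 211 × (17.2 − 7.47) / 8.447 = 243 W

243 W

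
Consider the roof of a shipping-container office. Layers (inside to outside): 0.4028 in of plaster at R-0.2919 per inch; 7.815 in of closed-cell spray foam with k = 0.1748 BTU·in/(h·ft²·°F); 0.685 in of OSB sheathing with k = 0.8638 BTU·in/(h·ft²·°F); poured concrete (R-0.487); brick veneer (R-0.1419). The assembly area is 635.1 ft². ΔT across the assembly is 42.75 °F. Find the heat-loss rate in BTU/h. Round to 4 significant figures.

0.4028 × 0.2919 = 0.11758
7.815/0.1748 = 44.708
0.685/0.8638 = 0.79301
R_total = 0.11758 + 44.708 + 0.79301 + 0.487 + 0.1419 = 46.248 ft²·°F·h/BTU
Q = A·ΔT/R = 635.1 × 42.75 / 46.248 = 587.07 BTU/h

587.1 BTU/h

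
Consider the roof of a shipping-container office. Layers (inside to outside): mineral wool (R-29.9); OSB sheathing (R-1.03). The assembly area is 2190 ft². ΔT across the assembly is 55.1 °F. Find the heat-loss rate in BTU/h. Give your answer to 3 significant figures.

3900 BTU/h

R_total = 29.9 + 1.03 = 30.93 ft²·°F·h/BTU
Q = A·ΔT/R = 2190 × 55.1 / 30.93 = 3901 BTU/h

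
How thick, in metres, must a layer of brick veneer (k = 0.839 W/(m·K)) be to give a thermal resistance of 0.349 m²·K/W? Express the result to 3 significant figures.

0.293 m

L = R·k = 0.349 × 0.839 = 0.2928 m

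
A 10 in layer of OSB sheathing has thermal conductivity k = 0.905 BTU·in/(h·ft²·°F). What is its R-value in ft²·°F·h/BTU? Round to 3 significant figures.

11.0 ft²·°F·h/BTU

R = L/k = 10/0.905 = 11.05 ft²·°F·h/BTU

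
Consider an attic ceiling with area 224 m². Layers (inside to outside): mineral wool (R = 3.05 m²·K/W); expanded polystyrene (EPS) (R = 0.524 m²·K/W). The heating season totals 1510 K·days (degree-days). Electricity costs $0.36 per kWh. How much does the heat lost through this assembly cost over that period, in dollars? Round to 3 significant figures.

818 dollars

R_total = 3.05 + 0.524 = 3.574 m²·K/W
E = A × HDD × 24 / R / 1000 = 224 × 1510 × 24 / 3.574 / 1000 = 2271 kWh
Cost = 2271 × 0.36 = $817.7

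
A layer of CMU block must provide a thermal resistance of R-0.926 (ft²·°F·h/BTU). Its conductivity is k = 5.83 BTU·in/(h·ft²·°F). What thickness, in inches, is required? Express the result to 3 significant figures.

5.40 in

L = R × k = 0.926 × 5.83 = 5.399 in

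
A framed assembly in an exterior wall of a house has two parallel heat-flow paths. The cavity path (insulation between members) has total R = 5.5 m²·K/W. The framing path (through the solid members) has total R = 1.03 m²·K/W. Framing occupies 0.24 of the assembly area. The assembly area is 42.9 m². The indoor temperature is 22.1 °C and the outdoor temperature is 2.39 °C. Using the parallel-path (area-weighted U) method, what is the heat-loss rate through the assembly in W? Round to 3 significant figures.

U_eff = 0.76/5.5 + 0.24/1.03 = 0.1382 + 0.233 = 0.3712
R_eff = 1/U_eff = 2.694 m²·K/W
Q = 42.9 × (22.1 − 2.39) / 2.694 = 313.9 W

314 W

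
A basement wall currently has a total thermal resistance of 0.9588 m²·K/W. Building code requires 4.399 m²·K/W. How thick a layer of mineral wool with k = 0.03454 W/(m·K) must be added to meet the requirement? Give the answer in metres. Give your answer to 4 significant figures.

ΔR = 4.399 − 0.9588 = 3.4402 m²·K/W
L = ΔR × k = 3.4402 × 0.03454 = 0.11882 m

0.1188 m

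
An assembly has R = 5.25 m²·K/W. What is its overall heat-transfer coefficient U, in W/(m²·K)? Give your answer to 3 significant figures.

U = 1/R = 1/5.25 = 0.1905

0.190 W/(m²·K)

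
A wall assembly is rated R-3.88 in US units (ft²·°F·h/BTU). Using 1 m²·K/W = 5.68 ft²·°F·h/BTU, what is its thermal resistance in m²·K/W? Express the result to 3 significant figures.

0.683 m²·K/W

R_SI = 3.88/5.68 = 0.6831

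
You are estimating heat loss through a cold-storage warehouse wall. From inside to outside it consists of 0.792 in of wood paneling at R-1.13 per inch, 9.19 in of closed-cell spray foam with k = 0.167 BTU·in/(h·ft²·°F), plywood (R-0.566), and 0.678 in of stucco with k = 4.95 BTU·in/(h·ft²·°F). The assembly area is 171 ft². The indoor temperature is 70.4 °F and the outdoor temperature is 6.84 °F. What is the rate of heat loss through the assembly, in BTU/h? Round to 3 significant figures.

192 BTU/h

0.792 × 1.13 = 0.895
9.19/0.167 = 55.03
0.678/4.95 = 0.137
R_total = 0.895 + 55.03 + 0.566 + 0.137 = 56.63 ft²·°F·h/BTU
Q = A·ΔT/R = 171 × (70.4 − 6.84) / 56.63 = 191.9 BTU/h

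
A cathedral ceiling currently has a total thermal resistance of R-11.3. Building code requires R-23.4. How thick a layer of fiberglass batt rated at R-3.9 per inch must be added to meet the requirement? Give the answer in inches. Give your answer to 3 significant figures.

ΔR = 23.4 − 11.3 = 12.1 ft²·°F·h/BTU
L = ΔR / (R/in) = 12.1/3.9 = 3.103 in

3.10 in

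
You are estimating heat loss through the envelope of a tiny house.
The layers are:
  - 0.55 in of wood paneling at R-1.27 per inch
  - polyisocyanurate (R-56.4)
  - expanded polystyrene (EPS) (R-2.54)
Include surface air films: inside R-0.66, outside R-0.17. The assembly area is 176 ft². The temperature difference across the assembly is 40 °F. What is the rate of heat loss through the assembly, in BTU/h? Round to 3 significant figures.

116 BTU/h

0.55 × 1.27 = 0.6985
R_total = 0.66 + 0.6985 + 56.4 + 2.54 + 0.17 = 60.47 ft²·°F·h/BTU
Q = A·ΔT/R = 176 × 40 / 60.47 = 116.4 BTU/h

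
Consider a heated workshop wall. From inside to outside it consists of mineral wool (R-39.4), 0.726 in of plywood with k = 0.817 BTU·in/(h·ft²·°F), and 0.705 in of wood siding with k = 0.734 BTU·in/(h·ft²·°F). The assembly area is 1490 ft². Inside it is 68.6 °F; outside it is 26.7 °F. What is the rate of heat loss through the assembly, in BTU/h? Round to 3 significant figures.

1510 BTU/h

0.726/0.817 = 0.8886
0.705/0.734 = 0.9605
R_total = 39.4 + 0.8886 + 0.9605 = 41.25 ft²·°F·h/BTU
Q = A·ΔT/R = 1490 × (68.6 − 26.7) / 41.25 = 1514 BTU/h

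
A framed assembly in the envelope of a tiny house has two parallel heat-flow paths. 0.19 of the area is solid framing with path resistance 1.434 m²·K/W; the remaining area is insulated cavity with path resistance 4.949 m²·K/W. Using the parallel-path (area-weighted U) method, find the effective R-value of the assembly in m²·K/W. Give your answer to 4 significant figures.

3.376 m²·K/W

U_eff = 0.81/4.949 + 0.19/1.434 = 0.16367 + 0.1325 = 0.29617
R_eff = 1/U_eff = 3.3765 m²·K/W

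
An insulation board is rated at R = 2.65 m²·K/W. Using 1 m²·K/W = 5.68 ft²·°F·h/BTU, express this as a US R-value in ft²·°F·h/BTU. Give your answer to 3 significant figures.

15.1 ft²·°F·h/BTU

R_US = 2.65 × 5.68 = 15.05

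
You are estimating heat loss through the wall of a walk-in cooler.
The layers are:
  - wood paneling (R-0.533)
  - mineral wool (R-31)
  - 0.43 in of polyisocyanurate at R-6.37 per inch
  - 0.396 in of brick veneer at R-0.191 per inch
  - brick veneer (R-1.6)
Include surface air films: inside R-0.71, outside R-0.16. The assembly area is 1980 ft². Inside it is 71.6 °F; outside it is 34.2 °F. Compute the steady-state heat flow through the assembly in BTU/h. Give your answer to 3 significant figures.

2010 BTU/h

0.43 × 6.37 = 2.739
0.396 × 0.191 = 0.07564
R_total = 0.71 + 0.533 + 31 + 2.739 + 0.07564 + 1.6 + 0.16 = 36.82 ft²·°F·h/BTU
Q = A·ΔT/R = 1980 × (71.6 − 34.2) / 36.82 = 2011 BTU/h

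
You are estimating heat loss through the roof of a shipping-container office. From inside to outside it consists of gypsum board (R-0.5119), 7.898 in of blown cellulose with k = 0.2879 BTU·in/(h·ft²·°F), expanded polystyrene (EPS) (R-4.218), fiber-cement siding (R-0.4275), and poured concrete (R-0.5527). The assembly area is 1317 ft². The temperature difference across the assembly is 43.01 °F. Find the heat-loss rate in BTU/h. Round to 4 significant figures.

1709 BTU/h

7.898/0.2879 = 27.433
R_total = 0.5119 + 27.433 + 4.218 + 0.4275 + 0.5527 = 33.143 ft²·°F·h/BTU
Q = A·ΔT/R = 1317 × 43.01 / 33.143 = 1709.1 BTU/h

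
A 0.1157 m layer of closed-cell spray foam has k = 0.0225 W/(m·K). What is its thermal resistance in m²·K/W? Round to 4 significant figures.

5.142 m²·K/W

R = L/k = 0.1157/0.0225 = 5.1422 m²·K/W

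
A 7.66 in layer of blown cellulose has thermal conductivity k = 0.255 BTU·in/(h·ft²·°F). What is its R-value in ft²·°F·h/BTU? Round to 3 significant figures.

R = L/k = 7.66/0.255 = 30.04 ft²·°F·h/BTU

30.0 ft²·°F·h/BTU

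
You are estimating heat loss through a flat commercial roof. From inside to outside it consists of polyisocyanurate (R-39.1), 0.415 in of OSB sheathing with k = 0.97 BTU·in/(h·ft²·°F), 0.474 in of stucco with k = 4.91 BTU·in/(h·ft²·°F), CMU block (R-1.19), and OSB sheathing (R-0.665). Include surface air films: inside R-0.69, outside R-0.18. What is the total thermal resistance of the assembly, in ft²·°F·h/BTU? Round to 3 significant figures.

42.3 ft²·°F·h/BTU

0.415/0.97 = 0.4278
0.474/4.91 = 0.09654
R_total = 0.69 + 39.1 + 0.4278 + 0.09654 + 1.19 + 0.665 + 0.18 = 42.35 ft²·°F·h/BTU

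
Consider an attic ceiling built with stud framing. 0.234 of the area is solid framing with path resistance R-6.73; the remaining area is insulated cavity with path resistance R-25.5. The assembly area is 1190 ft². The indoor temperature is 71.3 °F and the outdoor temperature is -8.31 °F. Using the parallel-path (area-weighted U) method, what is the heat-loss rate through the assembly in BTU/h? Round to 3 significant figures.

U_eff = 0.766/25.5 + 0.234/6.73 = 0.03004 + 0.03477 = 0.06481
R_eff = 1/U_eff = 15.43 ft²·°F·h/BTU
Q = 1190 × (71.3 − (-8.31)) / 15.43 = 6140 BTU/h

6140 BTU/h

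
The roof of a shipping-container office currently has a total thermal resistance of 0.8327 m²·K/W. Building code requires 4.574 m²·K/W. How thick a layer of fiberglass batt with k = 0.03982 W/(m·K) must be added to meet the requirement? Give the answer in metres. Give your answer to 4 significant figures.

ΔR = 4.574 − 0.8327 = 3.7413 m²·K/W
L = ΔR × k = 3.7413 × 0.03982 = 0.14898 m

0.1490 m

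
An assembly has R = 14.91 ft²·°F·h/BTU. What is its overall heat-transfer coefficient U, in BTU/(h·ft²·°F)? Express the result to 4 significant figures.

0.06707 BTU/(h·ft²·°F)

U = 1/R = 1/14.91 = 0.067069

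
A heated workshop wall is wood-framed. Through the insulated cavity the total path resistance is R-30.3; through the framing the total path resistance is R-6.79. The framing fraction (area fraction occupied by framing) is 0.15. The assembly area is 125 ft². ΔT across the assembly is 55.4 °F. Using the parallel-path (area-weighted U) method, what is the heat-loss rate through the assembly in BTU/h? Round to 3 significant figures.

347 BTU/h

U_eff = 0.85/30.3 + 0.15/6.79 = 0.02805 + 0.02209 = 0.05014
R_eff = 1/U_eff = 19.94 ft²·°F·h/BTU
Q = 125 × 55.4 / 19.94 = 347.2 BTU/h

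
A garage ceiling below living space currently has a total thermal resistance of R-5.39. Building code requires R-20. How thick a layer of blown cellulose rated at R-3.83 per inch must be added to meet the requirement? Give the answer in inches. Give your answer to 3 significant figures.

3.81 in

ΔR = 20 − 5.39 = 14.61 ft²·°F·h/BTU
L = ΔR / (R/in) = 14.61/3.83 = 3.815 in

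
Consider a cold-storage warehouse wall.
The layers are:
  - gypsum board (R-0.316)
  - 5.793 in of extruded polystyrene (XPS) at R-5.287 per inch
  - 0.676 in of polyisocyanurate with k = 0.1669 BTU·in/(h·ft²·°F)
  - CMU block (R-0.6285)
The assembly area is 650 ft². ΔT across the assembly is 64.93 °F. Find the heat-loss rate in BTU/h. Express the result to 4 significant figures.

1185 BTU/h

5.793 × 5.287 = 30.628
0.676/0.1669 = 4.0503
R_total = 0.316 + 30.628 + 4.0503 + 0.6285 = 35.622 ft²·°F·h/BTU
Q = A·ΔT/R = 650 × 64.93 / 35.622 = 1184.8 BTU/h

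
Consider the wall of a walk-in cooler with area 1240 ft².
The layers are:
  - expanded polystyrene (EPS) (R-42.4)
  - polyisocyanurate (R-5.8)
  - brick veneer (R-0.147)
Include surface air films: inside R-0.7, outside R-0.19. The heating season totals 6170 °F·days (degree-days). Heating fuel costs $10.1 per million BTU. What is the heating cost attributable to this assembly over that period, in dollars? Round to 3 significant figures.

R_total = 0.7 + 42.4 + 5.8 + 0.147 + 0.19 = 49.24 ft²·°F·h/BTU
E = A × HDD × 24 / R = 1240 × 6170 × 24 / 49.24 = 3729000 BTU
Cost = 3729000/10⁶ × 10.1 = $37.67

37.7 dollars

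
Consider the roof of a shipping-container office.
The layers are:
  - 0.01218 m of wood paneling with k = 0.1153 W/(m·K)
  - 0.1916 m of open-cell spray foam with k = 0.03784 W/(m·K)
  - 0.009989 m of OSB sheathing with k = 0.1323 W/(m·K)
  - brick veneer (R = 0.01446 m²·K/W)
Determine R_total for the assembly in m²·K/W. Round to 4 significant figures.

5.259 m²·K/W

0.01218/0.1153 = 0.10564
0.1916/0.03784 = 5.0634
0.009989/0.1323 = 0.075503
R_total = 0.10564 + 5.0634 + 0.075503 + 0.01446 = 5.259 m²·K/W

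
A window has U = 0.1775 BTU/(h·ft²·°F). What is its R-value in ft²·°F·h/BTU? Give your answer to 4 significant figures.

5.634 ft²·°F·h/BTU

R = 1/U = 1/0.1775 = 5.6338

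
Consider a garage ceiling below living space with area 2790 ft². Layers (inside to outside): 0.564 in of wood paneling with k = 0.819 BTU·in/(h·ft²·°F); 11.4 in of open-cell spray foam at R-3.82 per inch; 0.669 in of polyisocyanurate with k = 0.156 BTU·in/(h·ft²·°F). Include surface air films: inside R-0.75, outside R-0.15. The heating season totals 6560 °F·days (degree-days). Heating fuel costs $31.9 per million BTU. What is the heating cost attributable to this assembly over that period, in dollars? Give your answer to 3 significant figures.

284 dollars

0.564/0.819 = 0.6886
11.4 × 3.82 = 43.55
0.669/0.156 = 4.288
R_total = 0.75 + 0.6886 + 43.55 + 4.288 + 0.15 = 49.43 ft²·°F·h/BTU
E = A × HDD × 24 / R = 2790 × 6560 × 24 / 49.43 = 8887000 BTU
Cost = 8887000/10⁶ × 31.9 = $283.5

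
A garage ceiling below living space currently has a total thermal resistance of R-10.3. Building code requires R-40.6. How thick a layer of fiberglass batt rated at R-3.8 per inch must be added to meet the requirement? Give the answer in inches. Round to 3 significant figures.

7.97 in

ΔR = 40.6 − 10.3 = 30.3 ft²·°F·h/BTU
L = ΔR / (R/in) = 30.3/3.8 = 7.974 in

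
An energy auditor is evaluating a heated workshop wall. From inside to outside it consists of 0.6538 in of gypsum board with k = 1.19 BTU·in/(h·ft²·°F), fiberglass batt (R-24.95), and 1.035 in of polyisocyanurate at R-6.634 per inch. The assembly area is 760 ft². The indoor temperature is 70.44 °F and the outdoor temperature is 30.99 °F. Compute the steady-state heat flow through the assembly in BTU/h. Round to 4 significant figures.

0.6538/1.19 = 0.54941
1.035 × 6.634 = 6.8662
R_total = 0.54941 + 24.95 + 6.8662 = 32.366 ft²·°F·h/BTU
Q = A·ΔT/R = 760 × (70.44 − 30.99) / 32.366 = 926.35 BTU/h

926.4 BTU/h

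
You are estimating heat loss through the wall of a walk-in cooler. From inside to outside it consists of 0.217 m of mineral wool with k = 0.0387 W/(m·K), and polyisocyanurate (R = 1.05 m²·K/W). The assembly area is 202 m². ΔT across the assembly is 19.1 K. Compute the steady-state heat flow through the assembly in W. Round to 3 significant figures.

580 W

0.217/0.0387 = 5.607
R_total = 5.607 + 1.05 = 6.657 m²·K/W
Q = A·ΔT/R = 202 × 19.1 / 6.657 = 579.5 W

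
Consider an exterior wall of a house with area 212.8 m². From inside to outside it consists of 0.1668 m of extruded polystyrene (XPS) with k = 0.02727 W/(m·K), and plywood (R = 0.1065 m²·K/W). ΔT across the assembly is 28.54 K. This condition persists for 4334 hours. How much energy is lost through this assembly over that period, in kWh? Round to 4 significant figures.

0.1668/0.02727 = 6.1166
R_total = 6.1166 + 0.1065 = 6.2231 m²·K/W
Q = 212.8 × 28.54 / 6.2231 = 975.93 W
E = 975.93 W × 4334 h / 1000 = 4229.7 kWh

4230 kWh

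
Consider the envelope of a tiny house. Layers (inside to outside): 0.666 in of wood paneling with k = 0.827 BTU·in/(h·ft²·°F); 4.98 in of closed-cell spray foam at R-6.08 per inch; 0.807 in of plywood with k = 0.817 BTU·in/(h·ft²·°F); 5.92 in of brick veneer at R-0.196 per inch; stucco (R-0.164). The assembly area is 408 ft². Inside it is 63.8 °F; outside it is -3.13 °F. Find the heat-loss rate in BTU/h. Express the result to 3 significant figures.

818 BTU/h

0.666/0.827 = 0.8053
4.98 × 6.08 = 30.28
0.807/0.817 = 0.9878
5.92 × 0.196 = 1.16
R_total = 0.8053 + 30.28 + 0.9878 + 1.16 + 0.164 = 33.4 ft²·°F·h/BTU
Q = A·ΔT/R = 408 × (63.8 − (-3.13)) / 33.4 = 817.7 BTU/h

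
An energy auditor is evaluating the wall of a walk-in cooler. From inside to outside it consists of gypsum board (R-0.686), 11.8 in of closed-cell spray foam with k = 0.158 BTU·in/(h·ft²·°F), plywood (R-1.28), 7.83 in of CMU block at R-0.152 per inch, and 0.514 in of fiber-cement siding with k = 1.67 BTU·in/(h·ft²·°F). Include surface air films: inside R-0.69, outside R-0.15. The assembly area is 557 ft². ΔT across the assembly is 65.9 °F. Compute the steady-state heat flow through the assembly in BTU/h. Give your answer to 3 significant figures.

465 BTU/h

11.8/0.158 = 74.68
7.83 × 0.152 = 1.19
0.514/1.67 = 0.3078
R_total = 0.69 + 0.686 + 74.68 + 1.28 + 1.19 + 0.3078 + 0.15 = 78.99 ft²·°F·h/BTU
Q = A·ΔT/R = 557 × 65.9 / 78.99 = 464.7 BTU/h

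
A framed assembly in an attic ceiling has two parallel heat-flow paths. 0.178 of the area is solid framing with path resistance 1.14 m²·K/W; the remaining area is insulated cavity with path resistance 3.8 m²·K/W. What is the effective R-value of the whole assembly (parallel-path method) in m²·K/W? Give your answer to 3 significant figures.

2.68 m²·K/W

U_eff = 0.822/3.8 + 0.178/1.14 = 0.2163 + 0.1561 = 0.3725
R_eff = 1/U_eff = 2.685 m²·K/W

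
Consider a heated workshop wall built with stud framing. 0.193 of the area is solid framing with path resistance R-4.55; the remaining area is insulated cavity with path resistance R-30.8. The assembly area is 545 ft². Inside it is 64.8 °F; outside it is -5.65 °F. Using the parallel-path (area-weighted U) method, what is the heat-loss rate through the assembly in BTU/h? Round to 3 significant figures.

2630 BTU/h

U_eff = 0.807/30.8 + 0.193/4.55 = 0.0262 + 0.04242 = 0.06862
R_eff = 1/U_eff = 14.57 ft²·°F·h/BTU
Q = 545 × (64.8 − (-5.65)) / 14.57 = 2635 BTU/h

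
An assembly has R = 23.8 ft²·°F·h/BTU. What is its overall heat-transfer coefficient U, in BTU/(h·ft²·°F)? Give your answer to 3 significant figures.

U = 1/R = 1/23.8 = 0.04202

0.0420 BTU/(h·ft²·°F)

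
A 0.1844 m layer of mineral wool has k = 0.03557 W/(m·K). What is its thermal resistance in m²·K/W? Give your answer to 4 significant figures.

R = L/k = 0.1844/0.03557 = 5.1841 m²·K/W

5.184 m²·K/W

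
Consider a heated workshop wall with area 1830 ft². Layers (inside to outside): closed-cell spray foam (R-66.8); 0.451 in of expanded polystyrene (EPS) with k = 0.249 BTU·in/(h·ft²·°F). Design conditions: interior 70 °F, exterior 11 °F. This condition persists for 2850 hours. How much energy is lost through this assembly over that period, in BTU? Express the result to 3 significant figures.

0.451/0.249 = 1.811
R_total = 66.8 + 1.811 = 68.61 ft²·°F·h/BTU
Q = 1830 × (70 − 11) / 68.61 = 1574 BTU/h
E = 1574 × 2850 = 4485000 BTU

4480000 BTU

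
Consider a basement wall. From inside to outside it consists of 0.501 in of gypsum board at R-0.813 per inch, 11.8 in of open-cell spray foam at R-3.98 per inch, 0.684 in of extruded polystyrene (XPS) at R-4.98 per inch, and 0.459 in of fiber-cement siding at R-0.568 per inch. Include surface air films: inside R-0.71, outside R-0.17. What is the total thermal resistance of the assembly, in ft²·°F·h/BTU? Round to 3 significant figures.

51.9 ft²·°F·h/BTU

0.501 × 0.813 = 0.4073
11.8 × 3.98 = 46.96
0.684 × 4.98 = 3.406
0.459 × 0.568 = 0.2607
R_total = 0.71 + 0.4073 + 46.96 + 3.406 + 0.2607 + 0.17 = 51.92 ft²·°F·h/BTU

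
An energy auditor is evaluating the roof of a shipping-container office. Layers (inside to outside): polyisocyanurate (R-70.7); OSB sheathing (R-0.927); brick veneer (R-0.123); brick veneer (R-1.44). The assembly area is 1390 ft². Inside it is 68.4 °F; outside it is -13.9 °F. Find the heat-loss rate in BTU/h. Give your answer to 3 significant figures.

1560 BTU/h

R_total = 70.7 + 0.927 + 0.123 + 1.44 = 73.19 ft²·°F·h/BTU
Q = A·ΔT/R = 1390 × (68.4 − (-13.9)) / 73.19 = 1563 BTU/h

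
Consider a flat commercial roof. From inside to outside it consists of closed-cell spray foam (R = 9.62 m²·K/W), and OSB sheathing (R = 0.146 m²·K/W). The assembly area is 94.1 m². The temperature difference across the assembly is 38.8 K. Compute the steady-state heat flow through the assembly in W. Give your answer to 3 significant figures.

R_total = 9.62 + 0.146 = 9.766 m²·K/W
Q = A·ΔT/R = 94.1 × 38.8 / 9.766 = 373.9 W

374 W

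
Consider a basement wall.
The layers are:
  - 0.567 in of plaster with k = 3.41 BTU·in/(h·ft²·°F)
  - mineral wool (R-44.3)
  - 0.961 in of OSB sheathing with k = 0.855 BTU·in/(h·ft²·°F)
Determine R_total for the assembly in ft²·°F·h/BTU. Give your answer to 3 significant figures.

0.567/3.41 = 0.1663
0.961/0.855 = 1.124
R_total = 0.1663 + 44.3 + 1.124 = 45.59 ft²·°F·h/BTU

45.6 ft²·°F·h/BTU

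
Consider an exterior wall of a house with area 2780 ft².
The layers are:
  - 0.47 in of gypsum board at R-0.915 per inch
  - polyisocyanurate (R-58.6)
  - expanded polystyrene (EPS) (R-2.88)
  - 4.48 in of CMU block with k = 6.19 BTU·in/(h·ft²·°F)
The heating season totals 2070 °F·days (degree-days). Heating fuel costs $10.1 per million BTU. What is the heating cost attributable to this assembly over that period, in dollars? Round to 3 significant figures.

22.3 dollars

0.47 × 0.915 = 0.43
4.48/6.19 = 0.7237
R_total = 0.43 + 58.6 + 2.88 + 0.7237 = 62.63 ft²·°F·h/BTU
E = A × HDD × 24 / R = 2780 × 2070 × 24 / 62.63 = 2205000 BTU
Cost = 2205000/10⁶ × 10.1 = $22.27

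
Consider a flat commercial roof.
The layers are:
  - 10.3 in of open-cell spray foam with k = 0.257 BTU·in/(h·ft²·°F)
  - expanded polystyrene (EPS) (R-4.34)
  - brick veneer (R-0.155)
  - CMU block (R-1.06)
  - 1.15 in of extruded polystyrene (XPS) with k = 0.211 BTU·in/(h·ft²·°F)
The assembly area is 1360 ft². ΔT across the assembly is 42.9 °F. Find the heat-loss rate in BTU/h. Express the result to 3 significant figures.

1140 BTU/h

10.3/0.257 = 40.08
1.15/0.211 = 5.45
R_total = 40.08 + 4.34 + 0.155 + 1.06 + 5.45 = 51.08 ft²·°F·h/BTU
Q = A·ΔT/R = 1360 × 42.9 / 51.08 = 1142 BTU/h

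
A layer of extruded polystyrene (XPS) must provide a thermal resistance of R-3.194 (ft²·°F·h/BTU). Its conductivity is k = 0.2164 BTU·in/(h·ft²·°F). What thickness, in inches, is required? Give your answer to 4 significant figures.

L = R × k = 3.194 × 0.2164 = 0.69118 in

0.6912 in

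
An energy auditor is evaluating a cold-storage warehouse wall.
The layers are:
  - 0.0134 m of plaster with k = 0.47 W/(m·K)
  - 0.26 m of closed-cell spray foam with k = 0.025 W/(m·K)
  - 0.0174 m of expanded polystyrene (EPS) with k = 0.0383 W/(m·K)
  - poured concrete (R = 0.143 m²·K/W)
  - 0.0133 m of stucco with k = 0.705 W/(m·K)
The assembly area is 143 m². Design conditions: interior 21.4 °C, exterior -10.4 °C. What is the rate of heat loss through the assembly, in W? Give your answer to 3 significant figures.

412 W

0.0134/0.47 = 0.02851
0.26/0.025 = 10.4
0.0174/0.0383 = 0.4543
0.0133/0.705 = 0.01887
R_total = 0.02851 + 10.4 + 0.4543 + 0.143 + 0.01887 = 11.04 m²·K/W
Q = A·ΔT/R = 143 × (21.4 − (-10.4)) / 11.04 = 411.7 W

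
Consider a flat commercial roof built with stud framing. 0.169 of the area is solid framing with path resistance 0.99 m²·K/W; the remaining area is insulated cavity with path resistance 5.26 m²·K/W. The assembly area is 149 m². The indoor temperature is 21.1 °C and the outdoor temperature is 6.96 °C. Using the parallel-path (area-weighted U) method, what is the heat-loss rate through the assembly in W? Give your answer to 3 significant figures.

693 W

U_eff = 0.831/5.26 + 0.169/0.99 = 0.158 + 0.1707 = 0.3287
R_eff = 1/U_eff = 3.042 m²·K/W
Q = 149 × (21.1 − 6.96) / 3.042 = 692.5 W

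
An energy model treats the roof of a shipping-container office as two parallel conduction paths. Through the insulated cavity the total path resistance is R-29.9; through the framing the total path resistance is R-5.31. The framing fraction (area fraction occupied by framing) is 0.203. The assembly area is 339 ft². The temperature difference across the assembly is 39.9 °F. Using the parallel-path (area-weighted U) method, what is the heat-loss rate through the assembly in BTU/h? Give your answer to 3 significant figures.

878 BTU/h

U_eff = 0.797/29.9 + 0.203/5.31 = 0.02666 + 0.03823 = 0.06489
R_eff = 1/U_eff = 15.41 ft²·°F·h/BTU
Q = 339 × 39.9 / 15.41 = 877.6 BTU/h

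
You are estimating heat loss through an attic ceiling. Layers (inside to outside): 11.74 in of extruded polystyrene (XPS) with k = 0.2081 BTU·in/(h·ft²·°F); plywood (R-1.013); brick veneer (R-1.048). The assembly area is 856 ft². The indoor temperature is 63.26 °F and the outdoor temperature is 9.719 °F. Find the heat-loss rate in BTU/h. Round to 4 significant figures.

783.8 BTU/h

11.74/0.2081 = 56.415
R_total = 56.415 + 1.013 + 1.048 = 58.476 ft²·°F·h/BTU
Q = A·ΔT/R = 856 × (63.26 − 9.719) / 58.476 = 783.76 BTU/h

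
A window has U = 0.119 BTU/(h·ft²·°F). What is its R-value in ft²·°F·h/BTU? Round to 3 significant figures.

8.40 ft²·°F·h/BTU

R = 1/U = 1/0.119 = 8.403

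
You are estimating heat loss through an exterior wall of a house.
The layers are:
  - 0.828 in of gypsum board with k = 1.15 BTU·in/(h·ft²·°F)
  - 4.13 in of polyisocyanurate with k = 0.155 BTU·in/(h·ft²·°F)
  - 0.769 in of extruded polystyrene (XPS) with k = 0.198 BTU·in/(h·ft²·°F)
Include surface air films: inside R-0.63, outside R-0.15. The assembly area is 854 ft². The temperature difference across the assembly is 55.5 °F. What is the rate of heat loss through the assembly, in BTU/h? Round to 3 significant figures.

0.828/1.15 = 0.72
4.13/0.155 = 26.65
0.769/0.198 = 3.884
R_total = 0.63 + 0.72 + 26.65 + 3.884 + 0.15 = 32.03 ft²·°F·h/BTU
Q = A·ΔT/R = 854 × 55.5 / 32.03 = 1480 BTU/h

1480 BTU/h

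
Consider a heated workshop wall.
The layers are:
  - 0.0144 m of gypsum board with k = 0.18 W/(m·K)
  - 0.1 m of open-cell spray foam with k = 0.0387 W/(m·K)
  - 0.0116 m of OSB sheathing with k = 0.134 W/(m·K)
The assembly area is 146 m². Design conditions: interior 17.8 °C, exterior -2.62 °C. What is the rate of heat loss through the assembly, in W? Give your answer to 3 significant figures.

1080 W

0.0144/0.18 = 0.08
0.1/0.0387 = 2.584
0.0116/0.134 = 0.08657
R_total = 0.08 + 2.584 + 0.08657 = 2.751 m²·K/W
Q = A·ΔT/R = 146 × (17.8 − (-2.62)) / 2.751 = 1084 W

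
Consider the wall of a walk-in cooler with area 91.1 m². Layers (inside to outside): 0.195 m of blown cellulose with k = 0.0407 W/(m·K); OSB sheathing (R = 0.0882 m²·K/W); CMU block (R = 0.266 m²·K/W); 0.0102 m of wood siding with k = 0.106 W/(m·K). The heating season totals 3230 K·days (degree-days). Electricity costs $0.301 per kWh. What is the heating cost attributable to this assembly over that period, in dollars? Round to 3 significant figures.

406 dollars

0.195/0.0407 = 4.791
0.0102/0.106 = 0.09623
R_total = 4.791 + 0.0882 + 0.266 + 0.09623 = 5.242 m²·K/W
E = A × HDD × 24 / R / 1000 = 91.1 × 3230 × 24 / 5.242 / 1000 = 1347 kWh
Cost = 1347 × 0.301 = $405.5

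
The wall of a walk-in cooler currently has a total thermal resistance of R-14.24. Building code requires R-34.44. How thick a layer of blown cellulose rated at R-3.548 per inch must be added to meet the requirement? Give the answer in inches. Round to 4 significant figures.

5.693 in

ΔR = 34.44 − 14.24 = 20.2 ft²·°F·h/BTU
L = ΔR / (R/in) = 20.2/3.548 = 5.6933 in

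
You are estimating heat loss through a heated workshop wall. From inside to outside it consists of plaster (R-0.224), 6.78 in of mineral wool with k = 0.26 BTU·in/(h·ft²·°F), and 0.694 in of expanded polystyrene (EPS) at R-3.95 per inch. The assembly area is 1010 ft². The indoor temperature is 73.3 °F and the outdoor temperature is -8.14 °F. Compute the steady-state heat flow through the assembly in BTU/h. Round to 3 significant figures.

6.78/0.26 = 26.08
0.694 × 3.95 = 2.741
R_total = 0.224 + 26.08 + 2.741 = 29.04 ft²·°F·h/BTU
Q = A·ΔT/R = 1010 × (73.3 − (-8.14)) / 29.04 = 2832 BTU/h

2830 BTU/h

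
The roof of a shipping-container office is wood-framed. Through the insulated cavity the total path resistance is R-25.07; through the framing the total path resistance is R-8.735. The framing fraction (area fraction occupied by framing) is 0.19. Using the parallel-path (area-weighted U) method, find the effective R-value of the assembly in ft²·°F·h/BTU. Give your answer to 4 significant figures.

18.50 ft²·°F·h/BTU

U_eff = 0.81/25.07 + 0.19/8.735 = 0.03231 + 0.021752 = 0.054061
R_eff = 1/U_eff = 18.498 ft²·°F·h/BTU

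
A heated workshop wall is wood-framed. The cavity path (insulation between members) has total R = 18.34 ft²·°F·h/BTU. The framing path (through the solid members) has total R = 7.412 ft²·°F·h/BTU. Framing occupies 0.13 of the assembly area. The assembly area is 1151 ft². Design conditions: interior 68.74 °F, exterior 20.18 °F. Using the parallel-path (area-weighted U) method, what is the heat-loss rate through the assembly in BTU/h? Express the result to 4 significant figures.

U_eff = 0.87/18.34 + 0.13/7.412 = 0.047437 + 0.017539 = 0.064976
R_eff = 1/U_eff = 15.39 ft²·°F·h/BTU
Q = 1151 × (68.74 − 20.18) / 15.39 = 3631.7 BTU/h

3632 BTU/h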